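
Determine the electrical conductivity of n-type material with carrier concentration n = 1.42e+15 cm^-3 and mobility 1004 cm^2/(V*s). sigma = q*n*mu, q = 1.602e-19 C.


Step 1: sigma = q * n * mu
Step 2: sigma = 1.602e-19 * 1.42e+15 * 1004
Step 3: sigma = 2.284e-01 S/cm

2.284e-01


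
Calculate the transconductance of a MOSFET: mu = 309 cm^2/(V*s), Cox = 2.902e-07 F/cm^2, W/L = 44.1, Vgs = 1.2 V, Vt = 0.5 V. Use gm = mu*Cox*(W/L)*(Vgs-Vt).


Step 1: Vov = Vgs - Vt = 1.2 - 0.5 = 0.7 V
Step 2: gm = mu * Cox * (W/L) * Vov
Step 3: gm = 309 * 2.902e-07 * 44.1 * 0.7 = 2.77e-03 S

2.77e-03


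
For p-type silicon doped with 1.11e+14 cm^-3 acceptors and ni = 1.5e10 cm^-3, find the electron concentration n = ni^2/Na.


Step 1: Majority hole concentration p ≈ Na = 1.11e+14 cm^-3
Step 2: n = ni^2 / Na = (1.5e10)^2 / 1.11e+14
Step 3: n = 2.03e+06 cm^-3

2.03e+06


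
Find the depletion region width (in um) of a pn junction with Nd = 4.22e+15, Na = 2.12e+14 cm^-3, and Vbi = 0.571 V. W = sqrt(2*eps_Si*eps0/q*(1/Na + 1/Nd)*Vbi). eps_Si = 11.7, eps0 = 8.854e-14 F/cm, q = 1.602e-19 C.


Step 1: 1/Na + 1/Nd = 1/2.12e+14 + 1/4.22e+15 = 4.95395e-15
Step 2: 2*eps*eps0/q = 2*11.7*8.854e-14/1.602e-19 = 1.293281e+07
Step 3: W^2 = 1.293281e+07 * 4.95395e-15 * 0.571 = 3.65831e-08
Step 4: W = sqrt(3.65831e-08) = 1.913e-04 cm = 1.913 um

1.913


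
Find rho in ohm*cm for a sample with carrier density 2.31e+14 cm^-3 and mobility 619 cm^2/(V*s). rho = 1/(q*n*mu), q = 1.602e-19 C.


Step 1: sigma = q * n * mu = 1.602e-19 * 2.31e+14 * 619 = 2.29068e-02 S/cm
Step 2: rho = 1 / sigma = 1 / 2.29068e-02 = 43.66 ohm*cm

43.66


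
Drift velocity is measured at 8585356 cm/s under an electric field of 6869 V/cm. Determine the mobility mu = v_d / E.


Step 1: mu = v_d / E
Step 2: mu = 8585356 / 6869
Step 3: mu = 1249.87 cm^2/(V*s)

1249.87


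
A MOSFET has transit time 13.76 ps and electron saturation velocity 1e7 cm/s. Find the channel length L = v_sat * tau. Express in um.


Step 1: tau in seconds = 13.76 ps * 1e-12 = 1.3760e-11 s
Step 2: L = v_sat * tau = 1e7 * 1.3760e-11 = 1.3760e-04 cm
Step 3: L in um = 1.3760e-04 * 1e4 = 1.376 um

1.376


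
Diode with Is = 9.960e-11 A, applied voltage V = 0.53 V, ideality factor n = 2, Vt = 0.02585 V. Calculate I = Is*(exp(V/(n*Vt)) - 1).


Step 1: V/(n*Vt) = 0.53/(2*0.02585) = 10.2515
Step 2: exp(10.2515) = 2.8325e+04
Step 3: I = 9.960e-11 * (2.8325e+04 - 1) = 2.82e-06 A

2.82e-06


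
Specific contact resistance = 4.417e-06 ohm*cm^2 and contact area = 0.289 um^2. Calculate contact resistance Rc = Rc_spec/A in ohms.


Step 1: Convert area to cm^2: 0.289 um^2 = 2.8900e-09 cm^2
Step 2: Rc = Rc_spec / A = 4.417e-06 / 2.8900e-09
Step 3: Rc = 1.53e+03 ohms

1.53e+03


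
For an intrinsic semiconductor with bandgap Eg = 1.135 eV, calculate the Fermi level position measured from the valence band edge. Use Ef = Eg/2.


Step 1: For an intrinsic semiconductor, the Fermi level sits at midgap.
Step 2: Ef = Eg / 2 = 1.135 / 2 = 0.5675 eV

0.5675


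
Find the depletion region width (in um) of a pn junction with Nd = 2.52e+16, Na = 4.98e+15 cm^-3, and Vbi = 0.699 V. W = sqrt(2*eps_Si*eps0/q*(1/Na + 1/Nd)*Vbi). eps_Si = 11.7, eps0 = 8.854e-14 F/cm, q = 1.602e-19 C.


Step 1: 1/Na + 1/Nd = 1/4.98e+15 + 1/2.52e+16 = 2.40486e-16
Step 2: 2*eps*eps0/q = 2*11.7*8.854e-14/1.602e-19 = 1.293281e+07
Step 3: W^2 = 1.293281e+07 * 2.40486e-16 * 0.699 = 2.17400e-09
Step 4: W = sqrt(2.17400e-09) = 4.663e-05 cm = 0.4663 um

0.4663


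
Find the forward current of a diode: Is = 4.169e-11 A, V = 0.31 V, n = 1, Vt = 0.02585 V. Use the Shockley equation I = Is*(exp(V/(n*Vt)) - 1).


Step 1: V/(n*Vt) = 0.31/(1*0.02585) = 11.9923
Step 2: exp(11.9923) = 1.6151e+05
Step 3: I = 4.169e-11 * (1.6151e+05 - 1) = 6.73e-06 A

6.73e-06


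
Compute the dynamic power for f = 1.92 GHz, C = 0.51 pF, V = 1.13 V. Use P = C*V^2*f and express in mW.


Step 1: V^2 = 1.13^2 = 1.2769 V^2
Step 2: P = C*V^2*f = 0.51e-12 F * 1.2769 * 1.92e9 Hz
Step 3: P = 1.25034048e-03 W
Step 4: P = 1.25 mW

1.25


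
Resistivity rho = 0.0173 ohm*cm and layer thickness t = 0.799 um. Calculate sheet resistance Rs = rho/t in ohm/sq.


Step 1: Convert thickness to cm: t = 0.799 um = 7.9900e-05 cm
Step 2: Rs = rho / t = 0.0173 / 7.9900e-05
Step 3: Rs = 216.5 ohm/sq

216.5


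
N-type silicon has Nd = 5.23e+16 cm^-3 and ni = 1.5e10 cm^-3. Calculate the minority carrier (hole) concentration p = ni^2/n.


Step 1: Since Nd >> ni, n ≈ Nd = 5.23e+16 cm^-3
Step 2: p = ni^2 / n = (1.5e10)^2 / 5.23e+16
Step 3: p = 2.25e20 / 5.23e+16 = 4.30e+03 cm^-3

4.30e+03


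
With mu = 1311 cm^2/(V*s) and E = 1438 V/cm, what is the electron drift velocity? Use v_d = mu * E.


Step 1: v_d = mu * E
Step 2: v_d = 1311 * 1438 = 1885218
Step 3: v_d = 1.89e+06 cm/s

1.89e+06


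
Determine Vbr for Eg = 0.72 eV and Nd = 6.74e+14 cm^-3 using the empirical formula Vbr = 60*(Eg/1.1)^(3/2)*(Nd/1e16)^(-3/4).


Step 1: Eg/1.1 = 0.72/1.1 = 0.654545
Step 2: (Eg/1.1)^1.5 = 0.654545^1.5 = 0.529553
Step 3: (Nd/1e16)^(-0.75) = (0.0674)^(-0.75) = 7.559709
Step 4: Vbr = 60 * 0.529553 * 7.559709 = 240.2 V

240.2


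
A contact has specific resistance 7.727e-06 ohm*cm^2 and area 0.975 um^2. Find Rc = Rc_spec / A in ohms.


Step 1: Convert area to cm^2: 0.975 um^2 = 9.7500e-09 cm^2
Step 2: Rc = Rc_spec / A = 7.727e-06 / 9.7500e-09
Step 3: Rc = 7.93e+02 ohms

7.93e+02


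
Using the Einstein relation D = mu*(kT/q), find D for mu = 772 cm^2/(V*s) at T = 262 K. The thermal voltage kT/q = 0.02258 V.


Step 1: D = mu * (kT/q)
Step 2: D = 772 * 0.02258
Step 3: D = 17.43 cm^2/s

17.43


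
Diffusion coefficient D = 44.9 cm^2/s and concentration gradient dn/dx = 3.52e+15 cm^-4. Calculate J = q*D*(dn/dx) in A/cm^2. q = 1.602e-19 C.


Step 1: J = q * D * (dn/dx)
Step 2: J = 1.602e-19 * 44.9 * 3.52e+15
Step 3: J = 2.53e-02 A/cm^2

2.53e-02


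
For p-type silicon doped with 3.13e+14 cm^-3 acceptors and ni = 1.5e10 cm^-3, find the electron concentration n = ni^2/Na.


Step 1: Majority hole concentration p ≈ Na = 3.13e+14 cm^-3
Step 2: n = ni^2 / Na = (1.5e10)^2 / 3.13e+14
Step 3: n = 7.19e+05 cm^-3

7.19e+05


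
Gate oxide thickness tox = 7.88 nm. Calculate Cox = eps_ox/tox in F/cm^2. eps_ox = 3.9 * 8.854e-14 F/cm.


Step 1: eps_ox = 3.9 * 8.854e-14 = 3.45306e-13 F/cm
Step 2: tox in cm = 7.88 nm * 1e-7 = 7.8800e-07 cm
Step 3: Cox = 3.45306e-13 / 7.8800e-07 = 4.38e-07 F/cm^2

4.38e-07


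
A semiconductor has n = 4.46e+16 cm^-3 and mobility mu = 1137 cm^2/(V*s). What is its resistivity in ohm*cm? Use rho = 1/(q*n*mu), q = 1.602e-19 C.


Step 1: sigma = q * n * mu = 1.602e-19 * 4.46e+16 * 1137 = 8.12377e+00 S/cm
Step 2: rho = 1 / sigma = 1 / 8.12377e+00 = 0.1231 ohm*cm

0.1231


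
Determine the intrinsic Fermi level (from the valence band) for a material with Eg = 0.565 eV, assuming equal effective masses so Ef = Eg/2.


Step 1: For an intrinsic semiconductor, the Fermi level sits at midgap.
Step 2: Ef = Eg / 2 = 0.565 / 2 = 0.2825 eV

0.2825


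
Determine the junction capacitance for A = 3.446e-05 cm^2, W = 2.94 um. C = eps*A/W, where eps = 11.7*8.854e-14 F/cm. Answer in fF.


Step 1: eps_Si = 11.7 * 8.854e-14 = 1.035918e-12 F/cm
Step 2: W in cm = 2.94 * 1e-4 = 2.94e-04 cm
Step 3: C = 1.035918e-12 * 3.446e-05 / 2.94e-04 = 1.214209e-13 F
Step 4: C = 121.42 fF

121.42


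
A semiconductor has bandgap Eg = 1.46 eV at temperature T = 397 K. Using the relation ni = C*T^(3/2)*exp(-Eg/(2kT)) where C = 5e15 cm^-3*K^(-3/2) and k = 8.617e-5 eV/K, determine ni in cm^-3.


Step 1: Compute kT = 8.617e-5 * 397 = 0.03420949 eV
Step 2: Exponent = -Eg/(2kT) = -1.46/(2*0.03420949) = -21.33911
Step 3: T^(3/2) = 397^1.5 = 7910.17
Step 4: ni = 5e15 * 7910.17 * exp(-21.33911) = 2.14e+10 cm^-3

2.14e+10


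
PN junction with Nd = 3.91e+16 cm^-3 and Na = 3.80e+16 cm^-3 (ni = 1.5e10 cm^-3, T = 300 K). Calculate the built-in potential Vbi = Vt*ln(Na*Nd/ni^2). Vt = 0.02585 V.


Step 1: Compute Na*Nd/ni^2 = 3.80e+16 * 3.91e+16 / (1.5e10)^2 = 6.6036e+12
Step 2: ln(6.6036e+12) = 29.5186
Step 3: Vbi = 0.02585 * 29.5186 = 0.763 V

0.763


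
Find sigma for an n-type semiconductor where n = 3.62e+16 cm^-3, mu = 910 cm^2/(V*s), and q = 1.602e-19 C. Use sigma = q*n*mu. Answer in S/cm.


Step 1: sigma = q * n * mu
Step 2: sigma = 1.602e-19 * 3.62e+16 * 910
Step 3: sigma = 5.277e+00 S/cm

5.277e+00


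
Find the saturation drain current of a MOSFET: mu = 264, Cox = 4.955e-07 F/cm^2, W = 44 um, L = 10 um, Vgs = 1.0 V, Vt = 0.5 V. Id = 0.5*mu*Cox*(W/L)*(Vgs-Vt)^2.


Step 1: Overdrive voltage Vov = Vgs - Vt = 1.0 - 0.5 = 0.5 V
Step 2: W/L = 44/10 = 4.4
Step 3: Id = 0.5 * 264 * 4.955e-07 * 4.4 * 0.5^2
Step 4: Id = 7.19e-05 A

7.19e-05


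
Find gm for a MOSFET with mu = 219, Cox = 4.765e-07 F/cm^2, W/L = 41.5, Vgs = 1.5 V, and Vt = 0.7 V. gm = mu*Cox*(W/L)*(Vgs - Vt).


Step 1: Vov = Vgs - Vt = 1.5 - 0.7 = 0.8 V
Step 2: gm = mu * Cox * (W/L) * Vov
Step 3: gm = 219 * 4.765e-07 * 41.5 * 0.8 = 3.46e-03 S

3.46e-03


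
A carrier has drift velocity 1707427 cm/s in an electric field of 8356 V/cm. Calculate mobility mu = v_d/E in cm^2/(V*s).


Step 1: mu = v_d / E
Step 2: mu = 1707427 / 8356
Step 3: mu = 204.34 cm^2/(V*s)

204.34


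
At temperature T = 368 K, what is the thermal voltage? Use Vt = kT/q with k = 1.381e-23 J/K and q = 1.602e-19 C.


Step 1: kT = 1.381e-23 * 368 = 5.08208e-21 J
Step 2: Vt = kT/q = 5.08208e-21 / 1.602e-19
Step 3: Vt = 0.03172 V

0.03172


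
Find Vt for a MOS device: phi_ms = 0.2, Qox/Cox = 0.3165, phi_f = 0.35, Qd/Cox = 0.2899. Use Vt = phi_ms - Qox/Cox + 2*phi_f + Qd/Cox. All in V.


Step 1: Vt = phi_ms - Qox/Cox + 2*phi_f + Qd/Cox
Step 2: Vt = 0.2 - 0.3165 + 2*0.35 + 0.2899
Step 3: Vt = 0.2 - 0.3165 + 0.7 + 0.2899
Step 4: Vt = 0.8734 V

0.8734


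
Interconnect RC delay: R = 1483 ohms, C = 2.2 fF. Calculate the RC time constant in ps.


Step 1: tau = R * C
Step 2: tau = 1483 * 2.2 fF = 1483 * 2.2e-15 F
Step 3: tau = 3.2626e-12 s = 3.2626 ps

3.2626


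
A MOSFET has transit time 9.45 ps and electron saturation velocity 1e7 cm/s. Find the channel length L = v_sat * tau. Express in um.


Step 1: tau in seconds = 9.45 ps * 1e-12 = 9.4500e-12 s
Step 2: L = v_sat * tau = 1e7 * 9.4500e-12 = 9.4500e-05 cm
Step 3: L in um = 9.4500e-05 * 1e4 = 0.945 um

0.945


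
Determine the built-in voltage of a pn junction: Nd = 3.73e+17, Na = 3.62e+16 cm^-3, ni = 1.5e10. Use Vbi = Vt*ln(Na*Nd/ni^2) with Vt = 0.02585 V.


Step 1: Compute Na*Nd/ni^2 = 3.62e+16 * 3.73e+17 / (1.5e10)^2 = 6.0012e+13
Step 2: ln(6.0012e+13) = 31.7256
Step 3: Vbi = 0.02585 * 31.7256 = 0.82 V

0.82


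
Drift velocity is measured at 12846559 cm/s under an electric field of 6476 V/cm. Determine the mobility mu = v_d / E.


Step 1: mu = v_d / E
Step 2: mu = 12846559 / 6476
Step 3: mu = 1983.72 cm^2/(V*s)

1983.72


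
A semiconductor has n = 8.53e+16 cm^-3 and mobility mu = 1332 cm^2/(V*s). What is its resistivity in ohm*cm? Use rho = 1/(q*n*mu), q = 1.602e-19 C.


Step 1: sigma = q * n * mu = 1.602e-19 * 8.53e+16 * 1332 = 1.82019e+01 S/cm
Step 2: rho = 1 / sigma = 1 / 1.82019e+01 = 0.05494 ohm*cm

0.05494


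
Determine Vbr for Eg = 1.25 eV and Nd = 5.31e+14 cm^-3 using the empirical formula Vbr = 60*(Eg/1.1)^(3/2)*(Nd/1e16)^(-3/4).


Step 1: Eg/1.1 = 1.25/1.1 = 1.136364
Step 2: (Eg/1.1)^1.5 = 1.136364^1.5 = 1.211368
Step 3: (Nd/1e16)^(-0.75) = (0.0531)^(-0.75) = 9.040222
Step 4: Vbr = 60 * 1.211368 * 9.040222 = 657.1 V

657.1


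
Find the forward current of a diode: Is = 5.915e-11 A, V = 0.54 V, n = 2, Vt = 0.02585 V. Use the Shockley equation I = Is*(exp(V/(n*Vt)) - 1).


Step 1: V/(n*Vt) = 0.54/(2*0.02585) = 10.4449
Step 2: exp(10.4449) = 3.4369e+04
Step 3: I = 5.915e-11 * (3.4369e+04 - 1) = 2.03e-06 A

2.03e-06


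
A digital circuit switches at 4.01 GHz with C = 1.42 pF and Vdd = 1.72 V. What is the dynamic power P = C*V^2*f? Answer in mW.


Step 1: V^2 = 1.72^2 = 2.9584 V^2
Step 2: P = C*V^2*f = 1.42e-12 F * 2.9584 * 4.01e9 Hz
Step 3: P = 1.684572128e-02 W
Step 4: P = 16.846 mW

16.846


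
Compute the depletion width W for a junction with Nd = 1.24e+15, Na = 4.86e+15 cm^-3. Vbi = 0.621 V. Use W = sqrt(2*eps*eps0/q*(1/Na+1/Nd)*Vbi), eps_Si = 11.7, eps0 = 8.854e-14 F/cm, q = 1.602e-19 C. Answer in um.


Step 1: 1/Na + 1/Nd = 1/4.86e+15 + 1/1.24e+15 = 1.01221e-15
Step 2: 2*eps*eps0/q = 2*11.7*8.854e-14/1.602e-19 = 1.293281e+07
Step 3: W^2 = 1.293281e+07 * 1.01221e-15 * 0.621 = 8.12934e-09
Step 4: W = sqrt(8.12934e-09) = 9.016e-05 cm = 0.9016 um

0.9016


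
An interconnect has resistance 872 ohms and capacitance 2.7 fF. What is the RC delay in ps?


Step 1: tau = R * C
Step 2: tau = 872 * 2.7 fF = 872 * 2.7e-15 F
Step 3: tau = 2.3544e-12 s = 2.3544 ps

2.3544


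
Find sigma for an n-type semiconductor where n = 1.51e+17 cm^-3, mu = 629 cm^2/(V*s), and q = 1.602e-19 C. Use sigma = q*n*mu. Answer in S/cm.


Step 1: sigma = q * n * mu
Step 2: sigma = 1.602e-19 * 1.51e+17 * 629
Step 3: sigma = 1.522e+01 S/cm

1.522e+01


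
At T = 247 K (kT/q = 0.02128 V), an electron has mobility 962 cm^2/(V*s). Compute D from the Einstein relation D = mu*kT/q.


Step 1: D = mu * (kT/q)
Step 2: D = 962 * 0.02128
Step 3: D = 20.47 cm^2/s

20.47


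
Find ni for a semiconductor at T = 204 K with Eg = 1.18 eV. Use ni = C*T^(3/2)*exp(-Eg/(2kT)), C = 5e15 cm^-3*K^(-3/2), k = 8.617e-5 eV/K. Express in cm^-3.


Step 1: Compute kT = 8.617e-5 * 204 = 0.01757868 eV
Step 2: Exponent = -Eg/(2kT) = -1.18/(2*0.01757868) = -33.56338
Step 3: T^(3/2) = 204^1.5 = 2913.70
Step 4: ni = 5e15 * 2913.70 * exp(-33.56338) = 3.86e+04 cm^-3

3.86e+04


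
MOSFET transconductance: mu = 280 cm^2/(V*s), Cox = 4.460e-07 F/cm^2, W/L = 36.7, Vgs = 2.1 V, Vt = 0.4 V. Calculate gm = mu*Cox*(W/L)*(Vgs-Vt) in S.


Step 1: Vov = Vgs - Vt = 2.1 - 0.4 = 1.7 V
Step 2: gm = mu * Cox * (W/L) * Vov
Step 3: gm = 280 * 4.460e-07 * 36.7 * 1.7 = 7.79e-03 S

7.79e-03


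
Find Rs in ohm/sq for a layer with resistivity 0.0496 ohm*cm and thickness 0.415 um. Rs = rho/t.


Step 1: Convert thickness to cm: t = 0.415 um = 4.1500e-05 cm
Step 2: Rs = rho / t = 0.0496 / 4.1500e-05
Step 3: Rs = 1195.2 ohm/sq

1195.2


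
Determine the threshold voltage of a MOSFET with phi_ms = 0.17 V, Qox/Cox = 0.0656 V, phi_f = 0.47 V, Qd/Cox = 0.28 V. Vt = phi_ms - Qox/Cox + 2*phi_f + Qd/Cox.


Step 1: Vt = phi_ms - Qox/Cox + 2*phi_f + Qd/Cox
Step 2: Vt = 0.17 - 0.0656 + 2*0.47 + 0.28
Step 3: Vt = 0.17 - 0.0656 + 0.94 + 0.28
Step 4: Vt = 1.3244 V

1.3244


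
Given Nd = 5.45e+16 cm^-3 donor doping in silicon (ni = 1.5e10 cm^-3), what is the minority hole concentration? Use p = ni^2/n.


Step 1: Since Nd >> ni, n ≈ Nd = 5.45e+16 cm^-3
Step 2: p = ni^2 / n = (1.5e10)^2 / 5.45e+16
Step 3: p = 2.25e20 / 5.45e+16 = 4.13e+03 cm^-3

4.13e+03


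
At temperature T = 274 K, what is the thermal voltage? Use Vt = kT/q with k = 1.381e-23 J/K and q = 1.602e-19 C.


Step 1: kT = 1.381e-23 * 274 = 3.78394e-21 J
Step 2: Vt = kT/q = 3.78394e-21 / 1.602e-19
Step 3: Vt = 0.02362 V

0.02362


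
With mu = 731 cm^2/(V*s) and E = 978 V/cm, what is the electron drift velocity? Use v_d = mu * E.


Step 1: v_d = mu * E
Step 2: v_d = 731 * 978 = 714918
Step 3: v_d = 7.15e+05 cm/s

7.15e+05


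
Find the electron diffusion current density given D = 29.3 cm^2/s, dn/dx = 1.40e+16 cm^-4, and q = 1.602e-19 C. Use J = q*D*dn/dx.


Step 1: J = q * D * (dn/dx)
Step 2: J = 1.602e-19 * 29.3 * 1.40e+16
Step 3: J = 6.57e-02 A/cm^2

6.57e-02


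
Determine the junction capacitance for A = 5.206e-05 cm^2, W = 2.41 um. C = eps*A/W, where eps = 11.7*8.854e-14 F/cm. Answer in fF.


Step 1: eps_Si = 11.7 * 8.854e-14 = 1.035918e-12 F/cm
Step 2: W in cm = 2.41 * 1e-4 = 2.41e-04 cm
Step 3: C = 1.035918e-12 * 5.206e-05 / 2.41e-04 = 2.237755e-13 F
Step 4: C = 223.78 fF

223.78


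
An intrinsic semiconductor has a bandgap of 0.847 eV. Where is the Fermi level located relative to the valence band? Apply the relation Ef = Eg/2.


Step 1: For an intrinsic semiconductor, the Fermi level sits at midgap.
Step 2: Ef = Eg / 2 = 0.847 / 2 = 0.4235 eV

0.4235


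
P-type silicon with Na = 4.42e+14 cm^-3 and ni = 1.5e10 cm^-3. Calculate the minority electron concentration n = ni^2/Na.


Step 1: Majority hole concentration p ≈ Na = 4.42e+14 cm^-3
Step 2: n = ni^2 / Na = (1.5e10)^2 / 4.42e+14
Step 3: n = 5.09e+05 cm^-3

5.09e+05


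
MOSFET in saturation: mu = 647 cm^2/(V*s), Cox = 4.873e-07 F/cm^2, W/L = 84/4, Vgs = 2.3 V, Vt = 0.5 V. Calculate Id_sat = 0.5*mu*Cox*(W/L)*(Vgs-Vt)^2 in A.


Step 1: Overdrive voltage Vov = Vgs - Vt = 2.3 - 0.5 = 1.8 V
Step 2: W/L = 84/4 = 21
Step 3: Id = 0.5 * 647 * 4.873e-07 * 21 * 1.8^2
Step 4: Id = 1.07e-02 A

1.07e-02


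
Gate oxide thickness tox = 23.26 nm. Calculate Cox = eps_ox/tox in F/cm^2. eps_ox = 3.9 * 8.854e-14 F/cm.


Step 1: eps_ox = 3.9 * 8.854e-14 = 3.45306e-13 F/cm
Step 2: tox in cm = 23.26 nm * 1e-7 = 2.3260e-06 cm
Step 3: Cox = 3.45306e-13 / 2.3260e-06 = 1.48e-07 F/cm^2

1.48e-07


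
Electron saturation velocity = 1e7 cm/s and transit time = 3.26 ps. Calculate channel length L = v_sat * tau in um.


Step 1: tau in seconds = 3.26 ps * 1e-12 = 3.2600e-12 s
Step 2: L = v_sat * tau = 1e7 * 3.2600e-12 = 3.2600e-05 cm
Step 3: L in um = 3.2600e-05 * 1e4 = 0.326 um

0.326


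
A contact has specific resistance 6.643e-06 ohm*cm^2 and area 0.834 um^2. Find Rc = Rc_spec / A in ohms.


Step 1: Convert area to cm^2: 0.834 um^2 = 8.3400e-09 cm^2
Step 2: Rc = Rc_spec / A = 6.643e-06 / 8.3400e-09
Step 3: Rc = 7.97e+02 ohms

7.97e+02


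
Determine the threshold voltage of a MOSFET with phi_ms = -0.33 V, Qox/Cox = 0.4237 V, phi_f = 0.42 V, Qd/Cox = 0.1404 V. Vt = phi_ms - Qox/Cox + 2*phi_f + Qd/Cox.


Step 1: Vt = phi_ms - Qox/Cox + 2*phi_f + Qd/Cox
Step 2: Vt = -0.33 - 0.4237 + 2*0.42 + 0.1404
Step 3: Vt = -0.33 - 0.4237 + 0.84 + 0.1404
Step 4: Vt = 0.2267 V

0.2267


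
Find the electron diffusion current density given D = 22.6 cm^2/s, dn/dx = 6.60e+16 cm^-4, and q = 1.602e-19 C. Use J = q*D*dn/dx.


Step 1: J = q * D * (dn/dx)
Step 2: J = 1.602e-19 * 22.6 * 6.60e+16
Step 3: J = 2.39e-01 A/cm^2

2.39e-01


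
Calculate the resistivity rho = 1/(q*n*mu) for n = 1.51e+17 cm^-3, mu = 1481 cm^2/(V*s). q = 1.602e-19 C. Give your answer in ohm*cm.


Step 1: sigma = q * n * mu = 1.602e-19 * 1.51e+17 * 1481 = 3.58257e+01 S/cm
Step 2: rho = 1 / sigma = 1 / 3.58257e+01 = 0.02791 ohm*cm

0.02791


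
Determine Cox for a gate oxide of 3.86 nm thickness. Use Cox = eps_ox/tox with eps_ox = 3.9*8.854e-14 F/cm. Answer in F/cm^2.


Step 1: eps_ox = 3.9 * 8.854e-14 = 3.45306e-13 F/cm
Step 2: tox in cm = 3.86 nm * 1e-7 = 3.8600e-07 cm
Step 3: Cox = 3.45306e-13 / 3.8600e-07 = 8.95e-07 F/cm^2

8.95e-07


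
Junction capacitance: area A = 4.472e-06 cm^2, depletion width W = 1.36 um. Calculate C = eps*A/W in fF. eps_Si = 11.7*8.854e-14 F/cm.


Step 1: eps_Si = 11.7 * 8.854e-14 = 1.035918e-12 F/cm
Step 2: W in cm = 1.36 * 1e-4 = 1.36e-04 cm
Step 3: C = 1.035918e-12 * 4.472e-06 / 1.36e-04 = 3.406342e-14 F
Step 4: C = 34.06 fF

34.06


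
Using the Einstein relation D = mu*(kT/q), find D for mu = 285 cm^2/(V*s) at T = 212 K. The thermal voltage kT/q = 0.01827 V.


Step 1: D = mu * (kT/q)
Step 2: D = 285 * 0.01827
Step 3: D = 5.21 cm^2/s

5.21


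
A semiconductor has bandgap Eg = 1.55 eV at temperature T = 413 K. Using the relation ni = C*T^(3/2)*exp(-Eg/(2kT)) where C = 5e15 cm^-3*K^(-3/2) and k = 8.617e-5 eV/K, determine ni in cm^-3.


Step 1: Compute kT = 8.617e-5 * 413 = 0.03558821 eV
Step 2: Exponent = -Eg/(2kT) = -1.55/(2*0.03558821) = -21.77687
Step 3: T^(3/2) = 413^1.5 = 8393.15
Step 4: ni = 5e15 * 8393.15 * exp(-21.77687) = 1.46e+10 cm^-3

1.46e+10


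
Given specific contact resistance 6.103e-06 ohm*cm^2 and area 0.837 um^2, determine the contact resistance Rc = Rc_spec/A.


Step 1: Convert area to cm^2: 0.837 um^2 = 8.3700e-09 cm^2
Step 2: Rc = Rc_spec / A = 6.103e-06 / 8.3700e-09
Step 3: Rc = 7.29e+02 ohms

7.29e+02


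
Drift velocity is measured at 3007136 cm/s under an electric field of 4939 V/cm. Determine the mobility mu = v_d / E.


Step 1: mu = v_d / E
Step 2: mu = 3007136 / 4939
Step 3: mu = 608.86 cm^2/(V*s)

608.86


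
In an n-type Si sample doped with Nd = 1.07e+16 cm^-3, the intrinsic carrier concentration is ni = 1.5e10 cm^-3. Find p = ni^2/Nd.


Step 1: Since Nd >> ni, n ≈ Nd = 1.07e+16 cm^-3
Step 2: p = ni^2 / n = (1.5e10)^2 / 1.07e+16
Step 3: p = 2.25e20 / 1.07e+16 = 2.10e+04 cm^-3

2.10e+04


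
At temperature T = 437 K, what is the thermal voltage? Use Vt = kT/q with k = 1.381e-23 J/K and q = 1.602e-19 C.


Step 1: kT = 1.381e-23 * 437 = 6.03497e-21 J
Step 2: Vt = kT/q = 6.03497e-21 / 1.602e-19
Step 3: Vt = 0.03767 V

0.03767


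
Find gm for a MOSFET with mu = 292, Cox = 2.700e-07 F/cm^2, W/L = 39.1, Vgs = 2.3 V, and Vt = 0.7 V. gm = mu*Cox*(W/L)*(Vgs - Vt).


Step 1: Vov = Vgs - Vt = 2.3 - 0.7 = 1.6 V
Step 2: gm = mu * Cox * (W/L) * Vov
Step 3: gm = 292 * 2.700e-07 * 39.1 * 1.6 = 4.93e-03 S

4.93e-03


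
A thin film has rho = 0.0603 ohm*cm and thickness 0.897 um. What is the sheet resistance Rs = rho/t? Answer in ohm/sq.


Step 1: Convert thickness to cm: t = 0.897 um = 8.9700e-05 cm
Step 2: Rs = rho / t = 0.0603 / 8.9700e-05
Step 3: Rs = 672.2 ohm/sq

672.2


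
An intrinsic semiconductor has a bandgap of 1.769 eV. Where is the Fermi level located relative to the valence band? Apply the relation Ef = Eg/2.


Step 1: For an intrinsic semiconductor, the Fermi level sits at midgap.
Step 2: Ef = Eg / 2 = 1.769 / 2 = 0.8845 eV

0.8845


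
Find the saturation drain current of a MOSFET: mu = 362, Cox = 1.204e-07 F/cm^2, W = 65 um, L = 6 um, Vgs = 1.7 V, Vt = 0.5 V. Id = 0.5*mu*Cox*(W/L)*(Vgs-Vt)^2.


Step 1: Overdrive voltage Vov = Vgs - Vt = 1.7 - 0.5 = 1.2 V
Step 2: W/L = 65/6 = 10.8333
Step 3: Id = 0.5 * 362 * 1.204e-07 * 10.8333 * 1.2^2
Step 4: Id = 3.40e-04 A

3.40e-04


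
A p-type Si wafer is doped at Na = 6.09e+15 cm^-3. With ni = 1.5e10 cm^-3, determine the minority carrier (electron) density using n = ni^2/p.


Step 1: Majority hole concentration p ≈ Na = 6.09e+15 cm^-3
Step 2: n = ni^2 / Na = (1.5e10)^2 / 6.09e+15
Step 3: n = 3.69e+04 cm^-3

3.69e+04


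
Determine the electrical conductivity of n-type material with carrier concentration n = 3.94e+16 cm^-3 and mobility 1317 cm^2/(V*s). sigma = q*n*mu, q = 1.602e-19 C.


Step 1: sigma = q * n * mu
Step 2: sigma = 1.602e-19 * 3.94e+16 * 1317
Step 3: sigma = 8.313e+00 S/cm

8.313e+00


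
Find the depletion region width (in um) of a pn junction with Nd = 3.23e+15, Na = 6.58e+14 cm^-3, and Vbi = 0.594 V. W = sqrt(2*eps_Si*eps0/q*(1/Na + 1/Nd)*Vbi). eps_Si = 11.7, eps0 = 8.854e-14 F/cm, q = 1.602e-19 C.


Step 1: 1/Na + 1/Nd = 1/6.58e+14 + 1/3.23e+15 = 1.82935e-15
Step 2: 2*eps*eps0/q = 2*11.7*8.854e-14/1.602e-19 = 1.293281e+07
Step 3: W^2 = 1.293281e+07 * 1.82935e-15 * 0.594 = 1.40532e-08
Step 4: W = sqrt(1.40532e-08) = 1.185e-04 cm = 1.185 um

1.185


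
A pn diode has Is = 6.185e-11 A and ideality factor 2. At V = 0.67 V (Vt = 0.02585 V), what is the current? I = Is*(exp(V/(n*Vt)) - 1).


Step 1: V/(n*Vt) = 0.67/(2*0.02585) = 12.9594
Step 2: exp(12.9594) = 4.2481e+05
Step 3: I = 6.185e-11 * (4.2481e+05 - 1) = 2.63e-05 A

2.63e-05


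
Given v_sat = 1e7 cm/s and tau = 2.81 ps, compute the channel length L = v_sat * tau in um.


Step 1: tau in seconds = 2.81 ps * 1e-12 = 2.8100e-12 s
Step 2: L = v_sat * tau = 1e7 * 2.8100e-12 = 2.8100e-05 cm
Step 3: L in um = 2.8100e-05 * 1e4 = 0.281 um

0.281


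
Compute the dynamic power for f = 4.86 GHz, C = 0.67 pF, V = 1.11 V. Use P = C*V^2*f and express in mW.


Step 1: V^2 = 1.11^2 = 1.2321 V^2
Step 2: P = C*V^2*f = 0.67e-12 F * 1.2321 * 4.86e9 Hz
Step 3: P = 4.01196402e-03 W
Step 4: P = 4.012 mW

4.012


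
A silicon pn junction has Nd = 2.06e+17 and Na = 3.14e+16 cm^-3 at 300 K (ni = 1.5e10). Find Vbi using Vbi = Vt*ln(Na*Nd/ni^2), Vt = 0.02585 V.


Step 1: Compute Na*Nd/ni^2 = 3.14e+16 * 2.06e+17 / (1.5e10)^2 = 2.8748e+13
Step 2: ln(2.8748e+13) = 30.9896
Step 3: Vbi = 0.02585 * 30.9896 = 0.801 V

0.801


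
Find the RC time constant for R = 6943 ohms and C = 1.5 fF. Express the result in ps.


Step 1: tau = R * C
Step 2: tau = 6943 * 1.5 fF = 6943 * 1.5e-15 F
Step 3: tau = 1.04145e-11 s = 10.4145 ps

10.4145


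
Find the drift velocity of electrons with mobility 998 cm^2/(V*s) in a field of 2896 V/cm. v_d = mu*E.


Step 1: v_d = mu * E
Step 2: v_d = 998 * 2896 = 2890208
Step 3: v_d = 2.89e+06 cm/s

2.89e+06


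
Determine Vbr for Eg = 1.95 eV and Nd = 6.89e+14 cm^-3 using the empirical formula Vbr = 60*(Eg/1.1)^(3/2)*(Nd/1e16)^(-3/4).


Step 1: Eg/1.1 = 1.95/1.1 = 1.772727
Step 2: (Eg/1.1)^1.5 = 1.772727^1.5 = 2.360276
Step 3: (Nd/1e16)^(-0.75) = (0.0689)^(-0.75) = 7.435935
Step 4: Vbr = 60 * 2.360276 * 7.435935 = 1053.1 V

1053.1


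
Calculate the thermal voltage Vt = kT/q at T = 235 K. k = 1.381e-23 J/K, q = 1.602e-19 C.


Step 1: kT = 1.381e-23 * 235 = 3.24535e-21 J
Step 2: Vt = kT/q = 3.24535e-21 / 1.602e-19
Step 3: Vt = 0.02026 V

0.02026


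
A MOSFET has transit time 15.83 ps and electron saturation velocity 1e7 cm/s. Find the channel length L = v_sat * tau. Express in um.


Step 1: tau in seconds = 15.83 ps * 1e-12 = 1.5830e-11 s
Step 2: L = v_sat * tau = 1e7 * 1.5830e-11 = 1.5830e-04 cm
Step 3: L in um = 1.5830e-04 * 1e4 = 1.583 um

1.583


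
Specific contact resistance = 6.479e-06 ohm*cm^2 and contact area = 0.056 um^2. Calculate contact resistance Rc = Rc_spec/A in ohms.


Step 1: Convert area to cm^2: 0.056 um^2 = 5.6000e-10 cm^2
Step 2: Rc = Rc_spec / A = 6.479e-06 / 5.6000e-10
Step 3: Rc = 1.16e+04 ohms

1.16e+04


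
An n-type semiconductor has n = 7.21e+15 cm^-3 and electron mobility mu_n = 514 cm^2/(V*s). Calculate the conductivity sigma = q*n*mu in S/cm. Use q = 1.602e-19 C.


Step 1: sigma = q * n * mu
Step 2: sigma = 1.602e-19 * 7.21e+15 * 514
Step 3: sigma = 5.937e-01 S/cm

5.937e-01


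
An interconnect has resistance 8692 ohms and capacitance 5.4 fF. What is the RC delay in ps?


Step 1: tau = R * C
Step 2: tau = 8692 * 5.4 fF = 8692 * 5.4e-15 F
Step 3: tau = 4.69368e-11 s = 46.9368 ps

46.9368


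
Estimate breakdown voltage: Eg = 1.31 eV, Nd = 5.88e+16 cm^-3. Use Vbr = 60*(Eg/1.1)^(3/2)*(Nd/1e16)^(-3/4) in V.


Step 1: Eg/1.1 = 1.31/1.1 = 1.190909
Step 2: (Eg/1.1)^1.5 = 1.190909^1.5 = 1.299624
Step 3: (Nd/1e16)^(-0.75) = (5.88)^(-0.75) = 0.264830
Step 4: Vbr = 60 * 1.299624 * 0.264830 = 20.7 V

20.7


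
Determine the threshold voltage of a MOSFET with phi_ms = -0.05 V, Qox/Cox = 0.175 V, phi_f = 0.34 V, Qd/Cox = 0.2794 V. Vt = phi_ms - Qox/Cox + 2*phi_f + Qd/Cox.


Step 1: Vt = phi_ms - Qox/Cox + 2*phi_f + Qd/Cox
Step 2: Vt = -0.05 - 0.175 + 2*0.34 + 0.2794
Step 3: Vt = -0.05 - 0.175 + 0.68 + 0.2794
Step 4: Vt = 0.7344 V

0.7344


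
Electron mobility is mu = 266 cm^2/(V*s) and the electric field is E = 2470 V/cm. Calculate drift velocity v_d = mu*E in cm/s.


Step 1: v_d = mu * E
Step 2: v_d = 266 * 2470 = 657020
Step 3: v_d = 6.57e+05 cm/s

6.57e+05


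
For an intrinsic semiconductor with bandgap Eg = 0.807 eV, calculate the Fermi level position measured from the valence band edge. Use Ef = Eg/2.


Step 1: For an intrinsic semiconductor, the Fermi level sits at midgap.
Step 2: Ef = Eg / 2 = 0.807 / 2 = 0.4035 eV

0.4035


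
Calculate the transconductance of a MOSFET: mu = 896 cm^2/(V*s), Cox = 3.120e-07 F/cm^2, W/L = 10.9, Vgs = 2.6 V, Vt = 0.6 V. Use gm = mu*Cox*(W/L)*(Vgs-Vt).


Step 1: Vov = Vgs - Vt = 2.6 - 0.6 = 2.0 V
Step 2: gm = mu * Cox * (W/L) * Vov
Step 3: gm = 896 * 3.120e-07 * 10.9 * 2.0 = 6.09e-03 S

6.09e-03


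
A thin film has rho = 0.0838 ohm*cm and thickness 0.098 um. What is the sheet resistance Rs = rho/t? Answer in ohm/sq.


Step 1: Convert thickness to cm: t = 0.098 um = 9.8000e-06 cm
Step 2: Rs = rho / t = 0.0838 / 9.8000e-06
Step 3: Rs = 8551.0 ohm/sq

8551.0


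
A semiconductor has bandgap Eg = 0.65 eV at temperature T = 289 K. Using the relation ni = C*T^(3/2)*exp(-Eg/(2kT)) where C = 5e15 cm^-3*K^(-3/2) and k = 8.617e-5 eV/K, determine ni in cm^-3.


Step 1: Compute kT = 8.617e-5 * 289 = 0.02490313 eV
Step 2: Exponent = -Eg/(2kT) = -0.65/(2*0.02490313) = -13.05057
Step 3: T^(3/2) = 289^1.5 = 4913.00
Step 4: ni = 5e15 * 4913.00 * exp(-13.05057) = 5.28e+13 cm^-3

5.28e+13


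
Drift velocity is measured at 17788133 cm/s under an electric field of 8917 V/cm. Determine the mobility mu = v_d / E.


Step 1: mu = v_d / E
Step 2: mu = 17788133 / 8917
Step 3: mu = 1994.86 cm^2/(V*s)

1994.86


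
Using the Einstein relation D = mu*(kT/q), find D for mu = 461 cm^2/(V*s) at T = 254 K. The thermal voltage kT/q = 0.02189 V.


Step 1: D = mu * (kT/q)
Step 2: D = 461 * 0.02189
Step 3: D = 10.09 cm^2/s

10.09


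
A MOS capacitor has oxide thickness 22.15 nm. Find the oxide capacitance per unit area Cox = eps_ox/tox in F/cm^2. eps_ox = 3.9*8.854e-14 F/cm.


Step 1: eps_ox = 3.9 * 8.854e-14 = 3.45306e-13 F/cm
Step 2: tox in cm = 22.15 nm * 1e-7 = 2.2150e-06 cm
Step 3: Cox = 3.45306e-13 / 2.2150e-06 = 1.56e-07 F/cm^2

1.56e-07


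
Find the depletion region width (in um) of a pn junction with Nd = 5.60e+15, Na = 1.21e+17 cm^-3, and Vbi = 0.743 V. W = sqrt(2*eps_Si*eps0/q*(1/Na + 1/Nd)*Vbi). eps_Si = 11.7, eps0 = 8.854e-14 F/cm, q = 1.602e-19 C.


Step 1: 1/Na + 1/Nd = 1/1.21e+17 + 1/5.60e+15 = 1.86836e-16
Step 2: 2*eps*eps0/q = 2*11.7*8.854e-14/1.602e-19 = 1.293281e+07
Step 3: W^2 = 1.293281e+07 * 1.86836e-16 * 0.743 = 1.79532e-09
Step 4: W = sqrt(1.79532e-09) = 4.237e-05 cm = 0.4237 um

0.4237


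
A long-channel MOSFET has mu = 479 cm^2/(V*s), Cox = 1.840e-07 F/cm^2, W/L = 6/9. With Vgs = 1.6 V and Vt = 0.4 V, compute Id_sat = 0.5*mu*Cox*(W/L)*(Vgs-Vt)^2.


Step 1: Overdrive voltage Vov = Vgs - Vt = 1.6 - 0.4 = 1.2 V
Step 2: W/L = 6/9 = 0.666667
Step 3: Id = 0.5 * 479 * 1.840e-07 * 0.666667 * 1.2^2
Step 4: Id = 4.23e-05 A

4.23e-05


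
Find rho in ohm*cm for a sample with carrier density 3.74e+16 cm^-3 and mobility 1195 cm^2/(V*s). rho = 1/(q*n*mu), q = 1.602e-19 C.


Step 1: sigma = q * n * mu = 1.602e-19 * 3.74e+16 * 1195 = 7.15982e+00 S/cm
Step 2: rho = 1 / sigma = 1 / 7.15982e+00 = 0.1397 ohm*cm

0.1397


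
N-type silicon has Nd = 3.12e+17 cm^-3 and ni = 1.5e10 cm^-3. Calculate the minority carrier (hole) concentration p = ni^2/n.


Step 1: Since Nd >> ni, n ≈ Nd = 3.12e+17 cm^-3
Step 2: p = ni^2 / n = (1.5e10)^2 / 3.12e+17
Step 3: p = 2.25e20 / 3.12e+17 = 7.21e+02 cm^-3

7.21e+02


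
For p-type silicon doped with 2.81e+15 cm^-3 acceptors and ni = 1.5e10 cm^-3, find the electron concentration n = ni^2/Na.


Step 1: Majority hole concentration p ≈ Na = 2.81e+15 cm^-3
Step 2: n = ni^2 / Na = (1.5e10)^2 / 2.81e+15
Step 3: n = 8.01e+04 cm^-3

8.01e+04


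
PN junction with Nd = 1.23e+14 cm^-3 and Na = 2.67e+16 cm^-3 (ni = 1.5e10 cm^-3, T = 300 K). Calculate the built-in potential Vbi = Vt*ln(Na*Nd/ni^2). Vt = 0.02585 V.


Step 1: Compute Na*Nd/ni^2 = 2.67e+16 * 1.23e+14 / (1.5e10)^2 = 1.4596e+10
Step 2: ln(1.4596e+10) = 23.4040
Step 3: Vbi = 0.02585 * 23.4040 = 0.605 V

0.605


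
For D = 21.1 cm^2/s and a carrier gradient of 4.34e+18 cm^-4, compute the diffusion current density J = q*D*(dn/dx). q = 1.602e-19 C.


Step 1: J = q * D * (dn/dx)
Step 2: J = 1.602e-19 * 21.1 * 4.34e+18
Step 3: J = 1.47e+01 A/cm^2

1.47e+01


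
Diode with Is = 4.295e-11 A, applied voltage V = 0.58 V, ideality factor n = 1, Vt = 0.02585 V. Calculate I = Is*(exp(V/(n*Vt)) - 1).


Step 1: V/(n*Vt) = 0.58/(1*0.02585) = 22.4371
Step 2: exp(22.4371) = 5.5502e+09
Step 3: I = 4.295e-11 * (5.5502e+09 - 1) = 2.38e-01 A

2.38e-01


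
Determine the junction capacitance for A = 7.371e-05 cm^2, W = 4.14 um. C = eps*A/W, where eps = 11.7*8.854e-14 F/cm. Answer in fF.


Step 1: eps_Si = 11.7 * 8.854e-14 = 1.035918e-12 F/cm
Step 2: W in cm = 4.14 * 1e-4 = 4.14e-04 cm
Step 3: C = 1.035918e-12 * 7.371e-05 / 4.14e-04 = 1.844384e-13 F
Step 4: C = 184.44 fF

184.44


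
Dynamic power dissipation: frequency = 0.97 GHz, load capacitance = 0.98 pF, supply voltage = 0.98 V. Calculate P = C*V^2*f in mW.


Step 1: V^2 = 0.98^2 = 0.9604 V^2
Step 2: P = C*V^2*f = 0.98e-12 F * 0.9604 * 0.97e9 Hz
Step 3: P = 9.1295624e-04 W
Step 4: P = 0.913 mW

0.913


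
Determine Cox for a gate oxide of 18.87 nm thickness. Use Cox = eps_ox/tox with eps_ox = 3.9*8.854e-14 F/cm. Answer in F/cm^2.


Step 1: eps_ox = 3.9 * 8.854e-14 = 3.45306e-13 F/cm
Step 2: tox in cm = 18.87 nm * 1e-7 = 1.8870e-06 cm
Step 3: Cox = 3.45306e-13 / 1.8870e-06 = 1.83e-07 F/cm^2

1.83e-07


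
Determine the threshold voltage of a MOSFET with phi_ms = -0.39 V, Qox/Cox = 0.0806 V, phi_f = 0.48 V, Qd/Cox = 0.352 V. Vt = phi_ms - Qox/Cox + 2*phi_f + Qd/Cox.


Step 1: Vt = phi_ms - Qox/Cox + 2*phi_f + Qd/Cox
Step 2: Vt = -0.39 - 0.0806 + 2*0.48 + 0.352
Step 3: Vt = -0.39 - 0.0806 + 0.96 + 0.352
Step 4: Vt = 0.8414 V

0.8414


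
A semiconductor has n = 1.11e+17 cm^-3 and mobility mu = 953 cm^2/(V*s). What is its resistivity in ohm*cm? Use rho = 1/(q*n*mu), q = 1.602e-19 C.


Step 1: sigma = q * n * mu = 1.602e-19 * 1.11e+17 * 953 = 1.69464e+01 S/cm
Step 2: rho = 1 / sigma = 1 / 1.69464e+01 = 0.05901 ohm*cm

0.05901


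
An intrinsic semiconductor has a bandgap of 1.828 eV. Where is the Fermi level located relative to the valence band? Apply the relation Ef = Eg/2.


Step 1: For an intrinsic semiconductor, the Fermi level sits at midgap.
Step 2: Ef = Eg / 2 = 1.828 / 2 = 0.914 eV

0.914


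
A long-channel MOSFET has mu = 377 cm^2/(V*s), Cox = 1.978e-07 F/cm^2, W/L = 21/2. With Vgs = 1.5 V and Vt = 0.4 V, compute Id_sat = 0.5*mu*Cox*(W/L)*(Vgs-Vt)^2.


Step 1: Overdrive voltage Vov = Vgs - Vt = 1.5 - 0.4 = 1.1 V
Step 2: W/L = 21/2 = 10.5
Step 3: Id = 0.5 * 377 * 1.978e-07 * 10.5 * 1.1^2
Step 4: Id = 4.74e-04 A

4.74e-04


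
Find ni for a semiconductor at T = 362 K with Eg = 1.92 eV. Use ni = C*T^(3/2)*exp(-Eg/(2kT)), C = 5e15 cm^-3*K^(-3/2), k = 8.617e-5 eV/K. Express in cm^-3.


Step 1: Compute kT = 8.617e-5 * 362 = 0.03119354 eV
Step 2: Exponent = -Eg/(2kT) = -1.92/(2*0.03119354) = -30.77560
Step 3: T^(3/2) = 362^1.5 = 6887.52
Step 4: ni = 5e15 * 6887.52 * exp(-30.77560) = 1.48e+06 cm^-3

1.48e+06


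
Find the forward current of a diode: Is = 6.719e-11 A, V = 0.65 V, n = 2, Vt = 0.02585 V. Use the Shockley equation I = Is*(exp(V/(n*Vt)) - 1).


Step 1: V/(n*Vt) = 0.65/(2*0.02585) = 12.5725
Step 2: exp(12.5725) = 2.8851e+05
Step 3: I = 6.719e-11 * (2.8851e+05 - 1) = 1.94e-05 A

1.94e-05


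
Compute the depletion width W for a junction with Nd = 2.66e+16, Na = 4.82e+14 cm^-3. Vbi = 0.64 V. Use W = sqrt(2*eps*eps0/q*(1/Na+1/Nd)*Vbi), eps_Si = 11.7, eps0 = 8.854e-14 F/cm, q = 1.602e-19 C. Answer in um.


Step 1: 1/Na + 1/Nd = 1/4.82e+14 + 1/2.66e+16 = 2.11228e-15
Step 2: 2*eps*eps0/q = 2*11.7*8.854e-14/1.602e-19 = 1.293281e+07
Step 3: W^2 = 1.293281e+07 * 2.11228e-15 * 0.64 = 1.74833e-08
Step 4: W = sqrt(1.74833e-08) = 1.322e-04 cm = 1.322 um

1.322


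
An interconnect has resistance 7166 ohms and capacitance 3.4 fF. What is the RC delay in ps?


Step 1: tau = R * C
Step 2: tau = 7166 * 3.4 fF = 7166 * 3.4e-15 F
Step 3: tau = 2.43644e-11 s = 24.3644 ps

24.3644


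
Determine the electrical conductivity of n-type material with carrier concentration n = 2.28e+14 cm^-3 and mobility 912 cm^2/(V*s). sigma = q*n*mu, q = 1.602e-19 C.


Step 1: sigma = q * n * mu
Step 2: sigma = 1.602e-19 * 2.28e+14 * 912
Step 3: sigma = 3.331e-02 S/cm

3.331e-02


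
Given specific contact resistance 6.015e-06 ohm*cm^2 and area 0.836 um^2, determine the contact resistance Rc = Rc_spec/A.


Step 1: Convert area to cm^2: 0.836 um^2 = 8.3600e-09 cm^2
Step 2: Rc = Rc_spec / A = 6.015e-06 / 8.3600e-09
Step 3: Rc = 7.19e+02 ohms

7.19e+02


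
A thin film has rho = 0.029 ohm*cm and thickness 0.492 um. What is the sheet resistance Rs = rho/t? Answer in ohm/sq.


Step 1: Convert thickness to cm: t = 0.492 um = 4.9200e-05 cm
Step 2: Rs = rho / t = 0.029 / 4.9200e-05
Step 3: Rs = 589.4 ohm/sq

589.4


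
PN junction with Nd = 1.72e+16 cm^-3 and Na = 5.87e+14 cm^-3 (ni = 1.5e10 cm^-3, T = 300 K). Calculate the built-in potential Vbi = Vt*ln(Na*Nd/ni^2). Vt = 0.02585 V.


Step 1: Compute Na*Nd/ni^2 = 5.87e+14 * 1.72e+16 / (1.5e10)^2 = 4.4873e+10
Step 2: ln(4.4873e+10) = 24.5271
Step 3: Vbi = 0.02585 * 24.5271 = 0.634 V

0.634


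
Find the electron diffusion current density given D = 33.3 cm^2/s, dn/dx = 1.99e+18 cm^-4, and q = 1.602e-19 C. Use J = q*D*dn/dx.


Step 1: J = q * D * (dn/dx)
Step 2: J = 1.602e-19 * 33.3 * 1.99e+18
Step 3: J = 1.06e+01 A/cm^2

1.06e+01


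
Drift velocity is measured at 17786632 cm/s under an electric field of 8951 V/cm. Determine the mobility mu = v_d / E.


Step 1: mu = v_d / E
Step 2: mu = 17786632 / 8951
Step 3: mu = 1987.11 cm^2/(V*s)

1987.11


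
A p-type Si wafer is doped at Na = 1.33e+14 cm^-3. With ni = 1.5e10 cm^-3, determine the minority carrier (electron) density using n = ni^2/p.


Step 1: Majority hole concentration p ≈ Na = 1.33e+14 cm^-3
Step 2: n = ni^2 / Na = (1.5e10)^2 / 1.33e+14
Step 3: n = 1.69e+06 cm^-3

1.69e+06


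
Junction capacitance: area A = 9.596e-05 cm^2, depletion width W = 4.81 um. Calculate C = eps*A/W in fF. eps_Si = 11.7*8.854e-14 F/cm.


Step 1: eps_Si = 11.7 * 8.854e-14 = 1.035918e-12 F/cm
Step 2: W in cm = 4.81 * 1e-4 = 4.81e-04 cm
Step 3: C = 1.035918e-12 * 9.596e-05 / 4.81e-04 = 2.066667e-13 F
Step 4: C = 206.67 fF

206.67


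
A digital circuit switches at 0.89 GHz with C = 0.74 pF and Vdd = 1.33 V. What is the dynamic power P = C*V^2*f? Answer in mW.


Step 1: V^2 = 1.33^2 = 1.7689 V^2
Step 2: P = C*V^2*f = 0.74e-12 F * 1.7689 * 0.89e9 Hz
Step 3: P = 1.16499754e-03 W
Step 4: P = 1.165 mW

1.165


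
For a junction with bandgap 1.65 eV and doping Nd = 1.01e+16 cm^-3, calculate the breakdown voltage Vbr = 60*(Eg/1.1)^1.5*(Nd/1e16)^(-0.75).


Step 1: Eg/1.1 = 1.65/1.1 = 1.500000
Step 2: (Eg/1.1)^1.5 = 1.500000^1.5 = 1.837117
Step 3: (Nd/1e16)^(-0.75) = (1.01)^(-0.75) = 0.992565
Step 4: Vbr = 60 * 1.837117 * 0.992565 = 109.4 V

109.4


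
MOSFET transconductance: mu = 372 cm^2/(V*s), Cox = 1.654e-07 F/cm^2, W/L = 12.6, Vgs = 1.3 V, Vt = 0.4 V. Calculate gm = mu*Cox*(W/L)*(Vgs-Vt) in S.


Step 1: Vov = Vgs - Vt = 1.3 - 0.4 = 0.9 V
Step 2: gm = mu * Cox * (W/L) * Vov
Step 3: gm = 372 * 1.654e-07 * 12.6 * 0.9 = 6.98e-04 S

6.98e-04


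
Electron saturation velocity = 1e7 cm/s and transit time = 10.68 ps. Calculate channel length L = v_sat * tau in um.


Step 1: tau in seconds = 10.68 ps * 1e-12 = 1.0680e-11 s
Step 2: L = v_sat * tau = 1e7 * 1.0680e-11 = 1.0680e-04 cm
Step 3: L in um = 1.0680e-04 * 1e4 = 1.068 um

1.068


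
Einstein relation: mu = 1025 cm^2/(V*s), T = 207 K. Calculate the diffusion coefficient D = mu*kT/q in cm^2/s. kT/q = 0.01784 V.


Step 1: D = mu * (kT/q)
Step 2: D = 1025 * 0.01784
Step 3: D = 18.29 cm^2/s

18.29


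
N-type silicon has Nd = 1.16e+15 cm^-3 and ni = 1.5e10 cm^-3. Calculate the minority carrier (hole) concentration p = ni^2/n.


Step 1: Since Nd >> ni, n ≈ Nd = 1.16e+15 cm^-3
Step 2: p = ni^2 / n = (1.5e10)^2 / 1.16e+15
Step 3: p = 2.25e20 / 1.16e+15 = 1.94e+05 cm^-3

1.94e+05


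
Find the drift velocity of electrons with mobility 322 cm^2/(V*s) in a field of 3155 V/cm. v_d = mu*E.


Step 1: v_d = mu * E
Step 2: v_d = 322 * 3155 = 1015910
Step 3: v_d = 1.02e+06 cm/s

1.02e+06


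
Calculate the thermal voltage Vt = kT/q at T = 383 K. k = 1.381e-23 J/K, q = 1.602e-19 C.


Step 1: kT = 1.381e-23 * 383 = 5.28923e-21 J
Step 2: Vt = kT/q = 5.28923e-21 / 1.602e-19
Step 3: Vt = 0.03302 V

0.03302
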